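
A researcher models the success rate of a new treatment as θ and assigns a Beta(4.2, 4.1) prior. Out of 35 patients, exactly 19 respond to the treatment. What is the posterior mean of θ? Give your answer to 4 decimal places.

Observing 19 successes and 16 failures updates Beta(4.2, 4.1) by adding the success and failure counts to the two shape parameters: α = 4.2+19 = 23.2, β = 4.1+16 = 20.1.
E[θ | data] = 23.2/(23.2+20.1) = 0.5358.

Posterior mean ≈ 0.5358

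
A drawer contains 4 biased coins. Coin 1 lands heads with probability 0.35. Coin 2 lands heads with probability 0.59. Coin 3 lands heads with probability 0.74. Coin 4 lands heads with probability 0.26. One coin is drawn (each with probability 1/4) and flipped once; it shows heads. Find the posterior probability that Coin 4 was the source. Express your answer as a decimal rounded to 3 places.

Posterior probability ≈ 0.134

Tabulate prior·likelihood by source: [1] prior 0.25, lik 0.35, product 0.08750; [2] prior 0.25, lik 0.59, product 0.1475; [3] prior 0.25, lik 0.74, product 0.1850; [4] prior 0.25, lik 0.26, product 0.06500.
Normalizing constant = 0.48500; the posterior for Coin 4 is its product over the sum, 0.06500/0.48500 = 0.134.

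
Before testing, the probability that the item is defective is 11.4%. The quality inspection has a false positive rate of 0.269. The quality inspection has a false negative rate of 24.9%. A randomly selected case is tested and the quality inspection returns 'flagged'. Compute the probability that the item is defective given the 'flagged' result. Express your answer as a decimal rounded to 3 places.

P(H | E) ≈ 0.264

Write H for 'the item is defective'. Prior odds H:¬H = 0.114/0.886 = 0.12867. For the 'flagged' outcome, the likelihood ratio is 0.751/0.269 = 2.7918.
Posterior odds = 0.12867 × 2.7918 = 0.35922, so P(H|E) = 0.35922/(1+0.35922) = 0.264.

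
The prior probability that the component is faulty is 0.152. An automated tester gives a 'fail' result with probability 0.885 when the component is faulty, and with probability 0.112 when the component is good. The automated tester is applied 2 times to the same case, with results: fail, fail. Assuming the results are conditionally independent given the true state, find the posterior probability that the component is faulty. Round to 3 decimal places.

Posterior P(H) ≈ 0.918

Let H be the event that the component is faulty; start with P(H) = 0.152. P('fail'|H) = 0.885, P('fail'|¬H) = 0.112.
Update on result 1 ('fail'): P(H) ← 0.885·0.1520 / (0.885·0.1520 + 0.112·0.8480) = 0.13452/0.22950 = 0.5862.
Update on result 2 ('fail'): P(H) ← 0.885·0.5862 / (0.885·0.5862 + 0.112·0.4138) = 0.51875/0.56510 = 0.9180.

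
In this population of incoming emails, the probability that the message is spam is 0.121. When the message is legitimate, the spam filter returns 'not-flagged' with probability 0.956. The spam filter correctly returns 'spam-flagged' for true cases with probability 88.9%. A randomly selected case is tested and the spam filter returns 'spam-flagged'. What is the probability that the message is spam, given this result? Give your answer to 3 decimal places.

Let H be the event that the message is spam. P(H) = 0.121, so P(¬H) = 0.879. With E the 'spam-flagged' result, P(E|H) = 0.889 and P(E|¬H) = 0.044.
P(E) = 0.889·0.121 + 0.044·0.879 = 0.10757 + 0.038676 = 0.14624.
By Bayes' theorem, P(H|E) = 0.10757 / 0.14624 = 0.736.

P(H | E) ≈ 0.736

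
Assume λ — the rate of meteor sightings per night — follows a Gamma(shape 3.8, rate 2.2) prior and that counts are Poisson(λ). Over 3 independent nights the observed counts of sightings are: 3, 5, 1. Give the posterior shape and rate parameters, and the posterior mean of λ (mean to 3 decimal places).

Posterior: Gamma(shape=12.8, rate=5.2); mean ≈ 2.462

The Poisson likelihood adds the total count to the shape and the number of exposure periods to the rate. Here ∑xᵢ = 9 and n = 3, so shape 3.8→12.8 and rate 2.2→5.2.
E[λ | data] = 12.8/5.2 = 2.462.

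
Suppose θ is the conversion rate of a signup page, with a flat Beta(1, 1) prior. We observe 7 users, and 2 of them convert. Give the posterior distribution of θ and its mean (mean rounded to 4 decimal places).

Observing 2 successes and 5 failures updates Beta(1, 1) by adding the success and failure counts to the two shape parameters: α = 1+2 = 3, β = 1+5 = 6.
Posterior mean = α/(α+β) = 3/9 = 0.3333.

Posterior: Beta(3, 6); mean ≈ 0.3333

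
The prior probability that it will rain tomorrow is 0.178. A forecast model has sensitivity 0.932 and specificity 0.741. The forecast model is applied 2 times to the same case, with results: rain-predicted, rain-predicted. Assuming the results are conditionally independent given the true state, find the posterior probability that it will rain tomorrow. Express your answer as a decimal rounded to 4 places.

Let H be the event that it will rain tomorrow; start with P(H) = 0.178. P('rain-predicted'|H) = 0.932, P('rain-predicted'|¬H) = 0.259.
Update on result 1 ('rain-predicted'): P(H) ← 0.932·0.1780 / (0.932·0.1780 + 0.259·0.8220) = 0.16590/0.37879 = 0.4380.
Update on result 2 ('rain-predicted'): P(H) ← 0.932·0.4380 / (0.932·0.4380 + 0.259·0.5620) = 0.40818/0.55375 = 0.7371.

Posterior P(H) ≈ 0.7371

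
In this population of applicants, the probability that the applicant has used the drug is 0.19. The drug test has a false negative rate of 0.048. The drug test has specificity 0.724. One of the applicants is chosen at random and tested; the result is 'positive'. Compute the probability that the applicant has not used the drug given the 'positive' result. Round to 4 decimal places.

Write H for 'the applicant has used the drug'. Prior odds H:¬H = 0.19/0.81 = 0.23457. For the 'positive' outcome, the likelihood ratio is 0.952/0.276 = 3.4493.
Posterior odds = 0.23457 × 3.4493 = 0.80909, so P(H|E) = 0.80909/(1+0.80909) = 0.4472. Then P(¬H|E) = 1 − 0.4472 = 0.5528.

P(¬H | E) ≈ 0.5528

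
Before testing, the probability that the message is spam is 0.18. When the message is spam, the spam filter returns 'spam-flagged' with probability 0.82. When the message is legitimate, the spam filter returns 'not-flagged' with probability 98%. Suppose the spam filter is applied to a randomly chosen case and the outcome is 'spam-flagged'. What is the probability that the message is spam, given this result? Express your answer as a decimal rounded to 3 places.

P(H | E) ≈ 0.900

Let H be the event that the message is spam. P(H) = 0.18, so P(¬H) = 0.82. With E the 'spam-flagged' result, P(E|H) = 0.82 and P(E|¬H) = 0.02.
P(E) = 0.82·0.18 + 0.02·0.82 = 0.14760 + 0.016400 = 0.16400.
By Bayes' theorem, P(H|E) = 0.14760 / 0.16400 = 0.900.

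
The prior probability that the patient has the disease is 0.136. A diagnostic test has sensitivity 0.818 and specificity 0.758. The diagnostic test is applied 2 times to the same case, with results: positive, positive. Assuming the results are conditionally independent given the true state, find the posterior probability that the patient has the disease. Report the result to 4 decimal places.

With H the event that the patient has the disease, the joint likelihood of the observed sequence is P(data|H) = 0.818·0.818 = 0.66912 and P(data|¬H) = 0.242·0.242 = 0.058564.
Bayes: P(H|data) = 0.136·0.66912 / (0.136·0.66912 + 0.864·0.058564) = 0.091001/0.14160 = 0.6427.

Posterior P(H) ≈ 0.6427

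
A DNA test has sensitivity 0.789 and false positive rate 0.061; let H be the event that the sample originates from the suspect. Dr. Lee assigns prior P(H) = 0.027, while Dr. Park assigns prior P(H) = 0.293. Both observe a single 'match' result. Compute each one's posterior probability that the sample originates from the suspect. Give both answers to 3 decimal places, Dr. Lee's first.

Dr. Lee: 0.264; Dr. Park: 0.843

The likelihood ratio for a 'match' result is 0.789/0.061 = 12.934.
Dr. Lee: prior odds 0.027/0.973 = 0.027749; posterior odds 0.35892; posterior probability 0.264.
Dr. Park: prior odds 0.293/0.707 = 0.41443; posterior odds 5.3604; posterior probability 0.843.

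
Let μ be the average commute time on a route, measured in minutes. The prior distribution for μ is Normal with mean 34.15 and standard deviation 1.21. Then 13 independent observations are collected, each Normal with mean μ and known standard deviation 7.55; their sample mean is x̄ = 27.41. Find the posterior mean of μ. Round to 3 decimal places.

With known σ, the Normal prior is conjugate. Weight on the data is w = (n/σ²)/(n/σ² + 1/τ₀²) = 0.228060/(0.228060+0.683013) = 0.25032.
Posterior mean = w·x̄ + (1−w)·μ₀ = 0.25032·27.41 + 0.74968·34.15 = 32.463.

Posterior mean ≈ 32.463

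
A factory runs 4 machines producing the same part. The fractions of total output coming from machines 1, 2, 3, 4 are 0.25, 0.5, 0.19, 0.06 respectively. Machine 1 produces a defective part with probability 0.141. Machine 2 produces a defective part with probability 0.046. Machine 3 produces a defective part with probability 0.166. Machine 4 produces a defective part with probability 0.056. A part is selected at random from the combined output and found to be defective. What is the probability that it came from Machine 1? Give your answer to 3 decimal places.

Posterior probability ≈ 0.378

Tabulate prior·likelihood by source: [1] prior 0.25, lik 0.141, product 0.03525; [2] prior 0.5, lik 0.046, product 0.02300; [3] prior 0.19, lik 0.166, product 0.03154; [4] prior 0.06, lik 0.056, product 0.003360.
Normalizing constant = 0.093150; the posterior for Machine 1 is its product over the sum, 0.03525/0.093150 = 0.378.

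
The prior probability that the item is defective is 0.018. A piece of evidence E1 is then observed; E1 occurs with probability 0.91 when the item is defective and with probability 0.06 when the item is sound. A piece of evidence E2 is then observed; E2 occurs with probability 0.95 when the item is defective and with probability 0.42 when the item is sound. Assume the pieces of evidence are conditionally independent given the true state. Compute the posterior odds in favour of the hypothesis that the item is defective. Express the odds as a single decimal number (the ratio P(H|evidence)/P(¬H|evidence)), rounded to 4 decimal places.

Posterior odds ≈ 0.6288

Prior odds = 0.018/(1−0.018) = 0.018330.
Likelihood ratio for E1 = 0.91/0.06 = 15.167.
Likelihood ratio for E2 = 0.95/0.42 = 2.2619.
Posterior odds = prior odds × LR₁ × LR₂ = 0.62882.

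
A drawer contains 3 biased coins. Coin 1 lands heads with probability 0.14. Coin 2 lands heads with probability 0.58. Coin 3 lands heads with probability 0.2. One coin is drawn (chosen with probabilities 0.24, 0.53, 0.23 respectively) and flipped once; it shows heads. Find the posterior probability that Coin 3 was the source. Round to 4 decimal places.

Posterior probability ≈ 0.1189

Tabulate prior·likelihood by source: [1] prior 0.24, lik 0.14, product 0.03360; [2] prior 0.53, lik 0.58, product 0.3074; [3] prior 0.23, lik 0.2, product 0.04600.
Normalizing constant = 0.38700; the posterior for Coin 3 is its product over the sum, 0.04600/0.38700 = 0.1189.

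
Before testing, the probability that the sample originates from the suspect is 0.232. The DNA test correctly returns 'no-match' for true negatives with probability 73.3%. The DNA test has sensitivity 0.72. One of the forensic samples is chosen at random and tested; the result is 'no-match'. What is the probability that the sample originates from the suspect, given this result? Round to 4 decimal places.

P(H | E) ≈ 0.1035

Write H for 'the sample originates from the suspect'. Prior odds H:¬H = 0.232/0.768 = 0.30208. For the 'no-match' outcome, the likelihood ratio is 0.28/0.733 = 0.38199.
Posterior odds = 0.30208 × 0.38199 = 0.11539, so P(H|E) = 0.11539/(1+0.11539) = 0.1035.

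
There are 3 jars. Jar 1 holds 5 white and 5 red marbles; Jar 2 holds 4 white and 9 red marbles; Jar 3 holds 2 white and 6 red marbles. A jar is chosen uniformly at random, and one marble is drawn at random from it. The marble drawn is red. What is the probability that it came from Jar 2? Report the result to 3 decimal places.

Posterior probability ≈ 0.356

Tabulate prior·likelihood by source: [1] prior 0.333333, lik 0.5, product 0.1667; [2] prior 0.333333, lik 0.6923, product 0.2308; [3] prior 0.333333, lik 0.75, product 0.2500.
Normalizing constant = 0.64744; the posterior for Jar 2 is its product over the sum, 0.2308/0.64744 = 0.356.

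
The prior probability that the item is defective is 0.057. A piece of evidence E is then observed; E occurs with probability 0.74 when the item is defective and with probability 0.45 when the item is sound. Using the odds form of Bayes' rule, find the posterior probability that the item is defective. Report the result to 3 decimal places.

Posterior probability ≈ 0.090

Prior odds = 0.057/(1−0.057) = 0.060445.
Likelihood ratio for E = 0.74/0.45 = 1.6444.
Posterior odds = prior odds × LR = 0.099399.
Posterior probability = odds/(1+odds) = 0.099399/1.0994 = 0.090.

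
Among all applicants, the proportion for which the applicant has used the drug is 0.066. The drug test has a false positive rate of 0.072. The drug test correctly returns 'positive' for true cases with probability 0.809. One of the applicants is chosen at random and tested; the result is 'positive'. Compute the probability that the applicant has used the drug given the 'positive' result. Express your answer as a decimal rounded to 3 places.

P(H | E) ≈ 0.443

Write H for 'the applicant has used the drug'. Prior odds H:¬H = 0.066/0.934 = 0.070664. For the 'positive' outcome, the likelihood ratio is 0.809/0.072 = 11.236.
Posterior odds = 0.070664 × 11.236 = 0.79399, so P(H|E) = 0.79399/(1+0.79399) = 0.443.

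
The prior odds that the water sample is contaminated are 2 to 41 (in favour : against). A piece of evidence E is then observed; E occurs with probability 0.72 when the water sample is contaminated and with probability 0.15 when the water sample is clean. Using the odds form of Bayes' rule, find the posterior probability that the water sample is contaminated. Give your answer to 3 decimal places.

Prior odds = 2/41 = 0.048780. In log-odds, ln(0.048780) = -3.0204.
Add log likelihood ratio: ln(4.8000) = 1.5686.
Posterior log-odds = -1.4518, so posterior odds = exp(-1.4518) = 0.23415. Converting, P(H|E) = 0.23415/1.2341 = 0.190.

Posterior probability ≈ 0.190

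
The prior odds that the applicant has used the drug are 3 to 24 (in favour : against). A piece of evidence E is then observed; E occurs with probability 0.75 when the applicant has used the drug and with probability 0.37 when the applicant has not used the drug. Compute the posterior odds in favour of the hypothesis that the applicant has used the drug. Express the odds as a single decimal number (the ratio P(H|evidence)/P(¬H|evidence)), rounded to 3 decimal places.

Posterior odds ≈ 0.253

Prior odds = 3/24 = 0.12500.
Likelihood ratio for E = 0.75/0.37 = 2.0270.
Posterior odds = prior odds × LR = 0.25338.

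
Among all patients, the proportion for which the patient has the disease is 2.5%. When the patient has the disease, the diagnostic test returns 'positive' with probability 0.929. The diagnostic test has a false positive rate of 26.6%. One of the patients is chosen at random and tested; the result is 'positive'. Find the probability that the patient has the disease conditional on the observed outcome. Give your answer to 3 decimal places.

Let H be the event that the patient has the disease. P(H) = 0.025, so P(¬H) = 0.975. With E the 'positive' result, P(E|H) = 0.929 and P(E|¬H) = 0.266.
P(E) = 0.929·0.025 + 0.266·0.975 = 0.023225 + 0.25935 = 0.28258.
By Bayes' theorem, P(H|E) = 0.023225 / 0.28258 = 0.082.

P(H | E) ≈ 0.082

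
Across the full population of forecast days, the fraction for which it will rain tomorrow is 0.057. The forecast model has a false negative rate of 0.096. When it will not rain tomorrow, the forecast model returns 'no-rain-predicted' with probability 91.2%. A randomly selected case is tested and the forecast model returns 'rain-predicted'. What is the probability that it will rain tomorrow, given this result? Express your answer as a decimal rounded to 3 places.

Write H for 'it will rain tomorrow'. Prior odds H:¬H = 0.057/0.943 = 0.060445. For the 'rain-predicted' outcome, the likelihood ratio is 0.904/0.088 = 10.273.
Posterior odds = 0.060445 × 10.273 = 0.62094, so P(H|E) = 0.62094/(1+0.62094) = 0.383.

P(H | E) ≈ 0.383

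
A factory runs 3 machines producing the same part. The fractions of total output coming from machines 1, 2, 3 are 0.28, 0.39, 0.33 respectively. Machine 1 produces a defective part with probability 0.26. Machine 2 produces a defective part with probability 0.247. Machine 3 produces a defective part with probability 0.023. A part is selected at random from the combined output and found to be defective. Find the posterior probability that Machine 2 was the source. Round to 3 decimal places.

P(defective|M1) = 0.26; P(defective|M2) = 0.247; P(defective|M3) = 0.023.
Prior × likelihood for each source: 0.28·0.26=0.07280, 0.39·0.247=0.09633, 0.33·0.023=0.007590. Summing gives P(defective) = 0.17672.
P(Machine 2 | defective) = 0.09633 / 0.17672 = 0.545.

Posterior probability ≈ 0.545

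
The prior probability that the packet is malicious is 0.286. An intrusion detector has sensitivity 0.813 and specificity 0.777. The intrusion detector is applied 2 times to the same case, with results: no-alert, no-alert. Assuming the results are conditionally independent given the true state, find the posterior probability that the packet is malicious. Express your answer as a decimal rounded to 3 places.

Posterior P(H) ≈ 0.023

With H the event that the packet is malicious, the joint likelihood of the observed sequence is P(data|H) = 0.187·0.187 = 0.034969 and P(data|¬H) = 0.777·0.777 = 0.60373.
Bayes: P(H|data) = 0.286·0.034969 / (0.286·0.034969 + 0.714·0.60373) = 0.010001/0.44106 = 0.0227.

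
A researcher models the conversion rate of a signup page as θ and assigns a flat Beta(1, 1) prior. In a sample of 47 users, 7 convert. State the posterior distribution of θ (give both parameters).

Posterior: Beta(8, 41)

Observing 7 successes and 40 failures updates Beta(1, 1) by adding the success and failure counts to the two shape parameters: α = 1+7 = 8, β = 1+40 = 41.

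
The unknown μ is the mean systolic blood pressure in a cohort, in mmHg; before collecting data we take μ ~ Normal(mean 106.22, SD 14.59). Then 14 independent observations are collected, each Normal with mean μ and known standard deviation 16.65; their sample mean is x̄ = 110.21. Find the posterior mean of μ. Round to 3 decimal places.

With known σ, the Normal prior is conjugate. Weight on the data is w = (n/σ²)/(n/σ² + 1/τ₀²) = 0.0505010/(0.0505010+0.00469774) = 0.91489.
Posterior mean = w·x̄ + (1−w)·μ₀ = 0.91489·110.21 + 0.085106·106.22 = 109.870.

Posterior mean ≈ 109.870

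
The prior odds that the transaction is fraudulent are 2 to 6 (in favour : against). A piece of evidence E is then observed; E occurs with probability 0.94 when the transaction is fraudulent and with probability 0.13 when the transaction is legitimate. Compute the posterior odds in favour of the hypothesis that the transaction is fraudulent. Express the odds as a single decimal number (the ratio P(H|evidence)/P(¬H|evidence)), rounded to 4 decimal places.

Posterior odds ≈ 2.4103

Prior odds = 2/6 = 0.33333. In log-odds, ln(0.33333) = -1.0986.
Add log likelihood ratio: ln(7.2308) = 1.9783.
Posterior log-odds = 0.87973, so posterior odds = exp(0.87973) = 2.4103.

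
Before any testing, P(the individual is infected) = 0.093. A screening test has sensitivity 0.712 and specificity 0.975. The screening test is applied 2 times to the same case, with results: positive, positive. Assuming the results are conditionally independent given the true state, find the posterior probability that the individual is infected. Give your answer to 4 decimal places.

Let H be the event that the individual is infected; start with P(H) = 0.093. P('positive'|H) = 0.712, P('positive'|¬H) = 0.025.
Update on result 1 ('positive'): P(H) ← 0.712·0.0930 / (0.712·0.0930 + 0.025·0.9070) = 0.066216/0.088891 = 0.7449.
Update on result 2 ('positive'): P(H) ← 0.712·0.7449 / (0.712·0.7449 + 0.025·0.2551) = 0.53038/0.53675 = 0.9881.

Posterior P(H) ≈ 0.9881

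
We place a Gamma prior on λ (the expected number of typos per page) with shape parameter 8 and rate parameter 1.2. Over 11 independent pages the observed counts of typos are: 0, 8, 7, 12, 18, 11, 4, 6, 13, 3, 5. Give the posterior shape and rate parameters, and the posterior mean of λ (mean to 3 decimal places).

Posterior: Gamma(shape=95, rate=12.2); mean ≈ 7.787

Total count ∑xᵢ = 87 over n = 11 pages.
Gamma is conjugate to the Poisson likelihood: posterior is Gamma(shape = 8+87 = 95, rate = 1.2+11 = 12.2).
Posterior mean = shape/rate = 95/12.2 = 7.787.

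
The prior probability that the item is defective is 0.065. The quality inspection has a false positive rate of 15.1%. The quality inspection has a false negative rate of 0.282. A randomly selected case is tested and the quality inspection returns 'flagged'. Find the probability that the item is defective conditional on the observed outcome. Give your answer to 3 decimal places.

Let H be the event that the item is defective. P(H) = 0.065, so P(¬H) = 0.935. With E the 'flagged' result, P(E|H) = 0.718 and P(E|¬H) = 0.151.
P(E) = 0.718·0.065 + 0.151·0.935 = 0.046670 + 0.14119 = 0.18785.
By Bayes' theorem, P(H|E) = 0.046670 / 0.18785 = 0.248.

P(H | E) ≈ 0.248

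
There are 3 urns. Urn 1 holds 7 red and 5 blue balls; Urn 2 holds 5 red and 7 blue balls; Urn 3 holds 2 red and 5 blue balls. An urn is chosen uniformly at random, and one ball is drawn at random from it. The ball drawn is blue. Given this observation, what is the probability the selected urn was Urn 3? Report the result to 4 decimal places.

Tabulate prior·likelihood by source: [1] prior 0.333333, lik 0.4167, product 0.1389; [2] prior 0.333333, lik 0.5833, product 0.1944; [3] prior 0.333333, lik 0.7143, product 0.2381.
Normalizing constant = 0.57143; the posterior for Urn 3 is its product over the sum, 0.2381/0.57143 = 0.4167.

Posterior probability ≈ 0.4167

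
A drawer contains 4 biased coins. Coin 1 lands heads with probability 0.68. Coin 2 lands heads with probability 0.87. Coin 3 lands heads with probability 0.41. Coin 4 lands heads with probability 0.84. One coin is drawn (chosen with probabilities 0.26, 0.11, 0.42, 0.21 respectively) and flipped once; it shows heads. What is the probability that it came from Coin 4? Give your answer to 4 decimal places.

Tabulate prior·likelihood by source: [1] prior 0.26, lik 0.68, product 0.1768; [2] prior 0.11, lik 0.87, product 0.09570; [3] prior 0.42, lik 0.41, product 0.1722; [4] prior 0.21, lik 0.84, product 0.1764.
Normalizing constant = 0.62110; the posterior for Coin 4 is its product over the sum, 0.1764/0.62110 = 0.2840.

Posterior probability ≈ 0.2840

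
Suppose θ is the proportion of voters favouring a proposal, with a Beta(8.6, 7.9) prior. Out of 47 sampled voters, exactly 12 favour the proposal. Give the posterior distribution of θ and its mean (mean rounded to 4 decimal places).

The binomial likelihood is conjugate to the Beta prior: with 12 successes and 35 failures, the posterior is Beta(8.6+12, 7.9+35) = Beta(20.6, 42.9).
E[θ | data] = 20.6/(20.6+42.9) = 0.3244.

Posterior: Beta(20.6, 42.9); mean ≈ 0.3244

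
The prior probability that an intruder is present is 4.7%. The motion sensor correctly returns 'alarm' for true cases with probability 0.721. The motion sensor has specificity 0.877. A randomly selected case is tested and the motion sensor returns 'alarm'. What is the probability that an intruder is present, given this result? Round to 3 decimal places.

Write H for 'an intruder is present'. Prior odds H:¬H = 0.047/0.953 = 0.049318. For the 'alarm' outcome, the likelihood ratio is 0.721/0.123 = 5.8618.
Posterior odds = 0.049318 × 5.8618 = 0.28909, so P(H|E) = 0.28909/(1+0.28909) = 0.224.

P(H | E) ≈ 0.224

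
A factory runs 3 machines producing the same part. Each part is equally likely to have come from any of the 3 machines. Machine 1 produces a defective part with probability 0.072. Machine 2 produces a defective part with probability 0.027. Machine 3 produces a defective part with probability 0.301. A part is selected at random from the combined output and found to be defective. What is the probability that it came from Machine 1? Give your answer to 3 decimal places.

Tabulate prior·likelihood by source: [1] prior 0.333333, lik 0.072, product 0.02400; [2] prior 0.333333, lik 0.027, product 0.009000; [3] prior 0.333333, lik 0.301, product 0.1003.
Normalizing constant = 0.13333; the posterior for Machine 1 is its product over the sum, 0.02400/0.13333 = 0.180.

Posterior probability ≈ 0.180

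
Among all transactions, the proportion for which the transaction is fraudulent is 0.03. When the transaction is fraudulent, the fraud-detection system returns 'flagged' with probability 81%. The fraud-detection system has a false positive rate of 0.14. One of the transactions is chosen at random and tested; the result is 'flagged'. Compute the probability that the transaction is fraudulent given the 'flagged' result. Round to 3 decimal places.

P(H | E) ≈ 0.152

Let H be the event that the transaction is fraudulent. P(H) = 0.03, so P(¬H) = 0.97. With E the 'flagged' result, P(E|H) = 0.81 and P(E|¬H) = 0.14.
P(E) = 0.81·0.03 + 0.14·0.97 = 0.024300 + 0.13580 = 0.16010.
By Bayes' theorem, P(H|E) = 0.024300 / 0.16010 = 0.152.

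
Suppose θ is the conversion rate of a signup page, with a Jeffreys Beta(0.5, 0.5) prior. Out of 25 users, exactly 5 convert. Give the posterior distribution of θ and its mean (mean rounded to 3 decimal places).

Posterior: Beta(5.5, 20.5); mean ≈ 0.212

Observing 5 successes and 20 failures updates Beta(0.5, 0.5) by adding the success and failure counts to the two shape parameters: α = 0.5+5 = 5.5, β = 0.5+20 = 20.5.
E[θ | data] = 5.5/(5.5+20.5) = 0.212.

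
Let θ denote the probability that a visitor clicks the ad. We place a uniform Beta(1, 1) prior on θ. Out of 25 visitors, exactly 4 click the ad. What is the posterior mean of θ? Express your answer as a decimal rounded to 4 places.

Posterior mean ≈ 0.1852

Observing 4 successes and 21 failures updates Beta(1, 1) by adding the success and failure counts to the two shape parameters: α = 1+4 = 5, β = 1+21 = 22.
E[θ | data] = 5/(5+22) = 0.1852.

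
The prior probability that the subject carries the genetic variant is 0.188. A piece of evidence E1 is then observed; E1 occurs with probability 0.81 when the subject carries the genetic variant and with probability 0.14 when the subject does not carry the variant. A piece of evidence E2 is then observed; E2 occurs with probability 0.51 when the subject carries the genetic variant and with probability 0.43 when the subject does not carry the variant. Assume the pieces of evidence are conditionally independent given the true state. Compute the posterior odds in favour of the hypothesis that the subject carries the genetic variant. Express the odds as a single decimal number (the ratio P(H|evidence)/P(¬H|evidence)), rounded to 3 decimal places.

Prior odds = 0.188/(1−0.188) = 0.23153.
Likelihood ratio for E1 = 0.81/0.14 = 5.7857.
Likelihood ratio for E2 = 0.51/0.43 = 1.1860.
Posterior odds = prior odds × LR₁ × LR₂ = 1.5888.

Posterior odds ≈ 1.589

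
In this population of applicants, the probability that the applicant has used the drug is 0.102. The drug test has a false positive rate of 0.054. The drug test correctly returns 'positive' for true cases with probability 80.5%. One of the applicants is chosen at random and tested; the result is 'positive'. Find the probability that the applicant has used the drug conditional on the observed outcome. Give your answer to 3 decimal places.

Write H for 'the applicant has used the drug'. Prior odds H:¬H = 0.102/0.898 = 0.11359. For the 'positive' outcome, the likelihood ratio is 0.805/0.054 = 14.907.
Posterior odds = 0.11359 × 14.907 = 1.6933, so P(H|E) = 1.6933/(1+1.6933) = 0.629.

P(H | E) ≈ 0.629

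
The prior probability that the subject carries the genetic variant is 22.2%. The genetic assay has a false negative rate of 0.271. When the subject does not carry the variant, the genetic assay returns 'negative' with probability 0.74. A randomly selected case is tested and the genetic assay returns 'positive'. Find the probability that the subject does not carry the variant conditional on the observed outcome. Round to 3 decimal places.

Let H be the event that the subject carries the genetic variant. P(H) = 0.222, so P(¬H) = 0.778. With E the 'positive' result, P(E|H) = 0.729 and P(E|¬H) = 0.26.
P(E) = 0.729·0.222 + 0.26·0.778 = 0.16184 + 0.20228 = 0.36412.
By Bayes' theorem, P(H|E) = 0.16184 / 0.36412 = 0.444. Hence P(¬H|E) = 1 − 0.444 = 0.556.

P(¬H | E) ≈ 0.556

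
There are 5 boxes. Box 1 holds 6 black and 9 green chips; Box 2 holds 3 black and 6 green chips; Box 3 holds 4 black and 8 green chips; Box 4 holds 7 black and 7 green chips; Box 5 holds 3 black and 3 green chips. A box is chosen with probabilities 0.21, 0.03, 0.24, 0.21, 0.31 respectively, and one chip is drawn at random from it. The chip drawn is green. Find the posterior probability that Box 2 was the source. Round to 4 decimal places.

Posterior probability ≈ 0.0353

Tabulate prior·likelihood by source: [1] prior 0.21, lik 0.6, product 0.1260; [2] prior 0.03, lik 0.6667, product 0.02000; [3] prior 0.24, lik 0.6667, product 0.1600; [4] prior 0.21, lik 0.5, product 0.1050; [5] prior 0.31, lik 0.5, product 0.1550.
Normalizing constant = 0.56600; the posterior for Box 2 is its product over the sum, 0.02000/0.56600 = 0.0353.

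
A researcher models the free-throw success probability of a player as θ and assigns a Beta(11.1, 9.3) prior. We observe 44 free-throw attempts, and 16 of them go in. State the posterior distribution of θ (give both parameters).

The binomial likelihood is conjugate to the Beta prior: with 16 successes and 28 failures, the posterior is Beta(11.1+16, 9.3+28) = Beta(27.1, 37.3).

Posterior: Beta(27.1, 37.3)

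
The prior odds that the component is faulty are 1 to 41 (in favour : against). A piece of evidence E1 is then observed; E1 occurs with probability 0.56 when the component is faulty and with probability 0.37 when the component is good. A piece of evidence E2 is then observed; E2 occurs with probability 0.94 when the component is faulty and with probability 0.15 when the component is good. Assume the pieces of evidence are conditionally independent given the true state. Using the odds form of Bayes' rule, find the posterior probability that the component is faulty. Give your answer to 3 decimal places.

Posterior probability ≈ 0.188

Prior odds = 1/41 = 0.024390.
Likelihood ratio for E1 = 0.56/0.37 = 1.5135.
Likelihood ratio for E2 = 0.94/0.15 = 6.2667.
Posterior odds = prior odds × LR₁ × LR₂ = 0.23133.
Posterior probability = odds/(1+odds) = 0.23133/1.2313 = 0.188.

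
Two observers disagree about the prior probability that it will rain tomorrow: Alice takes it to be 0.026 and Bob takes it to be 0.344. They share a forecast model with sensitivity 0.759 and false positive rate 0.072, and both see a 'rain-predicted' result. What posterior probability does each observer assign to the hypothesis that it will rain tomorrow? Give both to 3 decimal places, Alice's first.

The likelihood ratio for a 'rain-predicted' result is 0.759/0.072 = 10.542.
Alice: prior odds 0.026/0.974 = 0.026694; posterior odds 0.28140; posterior probability 0.220.
Bob: prior odds 0.344/0.656 = 0.52439; posterior odds 5.5279; posterior probability 0.847.

Alice: 0.220; Bob: 0.847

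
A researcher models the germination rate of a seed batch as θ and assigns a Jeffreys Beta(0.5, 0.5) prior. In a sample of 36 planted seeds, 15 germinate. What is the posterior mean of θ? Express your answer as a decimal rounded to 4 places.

The binomial likelihood is conjugate to the Beta prior: with 15 successes and 21 failures, the posterior is Beta(0.5+15, 0.5+21) = Beta(15.5, 21.5).
Posterior mean = α/(α+β) = 15.5/37 = 0.4189.

Posterior mean ≈ 0.4189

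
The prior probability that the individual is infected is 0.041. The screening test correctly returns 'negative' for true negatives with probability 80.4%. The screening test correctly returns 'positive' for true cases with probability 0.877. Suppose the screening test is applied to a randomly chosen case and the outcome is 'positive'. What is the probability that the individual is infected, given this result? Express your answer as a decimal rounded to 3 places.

P(H | E) ≈ 0.161

Let H be the event that the individual is infected. P(H) = 0.041, so P(¬H) = 0.959. With E the 'positive' result, P(E|H) = 0.877 and P(E|¬H) = 0.196.
P(E) = 0.877·0.041 + 0.196·0.959 = 0.035957 + 0.18796 = 0.22392.
By Bayes' theorem, P(H|E) = 0.035957 / 0.22392 = 0.161.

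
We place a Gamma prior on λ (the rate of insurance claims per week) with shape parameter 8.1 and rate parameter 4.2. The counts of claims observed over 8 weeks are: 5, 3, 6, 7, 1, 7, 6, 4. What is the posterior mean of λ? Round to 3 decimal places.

Total count ∑xᵢ = 39 over n = 8 weeks.
Gamma is conjugate to the Poisson likelihood: posterior is Gamma(shape = 8.1+39 = 47.1, rate = 4.2+8 = 12.2).
E[λ | data] = 47.1/12.2 = 3.861.

Posterior mean ≈ 3.861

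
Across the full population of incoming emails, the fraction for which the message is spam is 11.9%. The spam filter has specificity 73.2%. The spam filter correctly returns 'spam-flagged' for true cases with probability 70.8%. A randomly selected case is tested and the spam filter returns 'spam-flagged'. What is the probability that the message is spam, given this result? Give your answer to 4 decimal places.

Let H be the event that the message is spam. P(H) = 0.119, so P(¬H) = 0.881. With E the 'spam-flagged' result, P(E|H) = 0.708 and P(E|¬H) = 0.268.
P(E) = 0.708·0.119 + 0.268·0.881 = 0.084252 + 0.23611 = 0.32036.
By Bayes' theorem, P(H|E) = 0.084252 / 0.32036 = 0.2630.

P(H | E) ≈ 0.2630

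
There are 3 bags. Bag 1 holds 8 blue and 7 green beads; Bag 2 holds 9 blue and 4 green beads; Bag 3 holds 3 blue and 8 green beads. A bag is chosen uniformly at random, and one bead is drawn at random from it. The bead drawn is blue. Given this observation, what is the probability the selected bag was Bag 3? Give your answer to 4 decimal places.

Posterior probability ≈ 0.1820

P(blue|Bag 1) = 0.5333; P(blue|Bag 2) = 0.6923; P(blue|Bag 3) = 0.2727.
Prior × likelihood for each source: 0.333333·0.5333=0.1778, 0.333333·0.6923=0.2308, 0.333333·0.2727=0.09091. Summing gives P(blue) = 0.49946.
P(Bag 3 | blue) = 0.09091 / 0.49946 = 0.1820.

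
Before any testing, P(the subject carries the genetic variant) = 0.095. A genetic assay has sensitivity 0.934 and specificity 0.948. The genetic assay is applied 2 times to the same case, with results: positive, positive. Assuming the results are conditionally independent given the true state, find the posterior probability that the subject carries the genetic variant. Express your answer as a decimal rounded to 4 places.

With H the event that the subject carries the genetic variant, the joint likelihood of the observed sequence is P(data|H) = 0.934·0.934 = 0.87236 and P(data|¬H) = 0.052·0.052 = 0.0027040.
Bayes: P(H|data) = 0.095·0.87236 / (0.095·0.87236 + 0.905·0.0027040) = 0.082874/0.085321 = 0.9713.

Posterior P(H) ≈ 0.9713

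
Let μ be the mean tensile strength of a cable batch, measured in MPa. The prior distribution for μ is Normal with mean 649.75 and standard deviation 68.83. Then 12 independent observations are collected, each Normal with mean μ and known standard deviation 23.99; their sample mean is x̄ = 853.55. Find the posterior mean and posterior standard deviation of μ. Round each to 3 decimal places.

Prior precision 1/τ₀² = 1/68.83² = 0.00021108; data precision n/σ² = 12/23.99² = 0.0208507.
Posterior precision = 0.00021108 + 0.0208507 = 0.0210618, giving posterior SD = 1/√0.0210618 = 6.891.
Posterior mean = (0.00021108·649.75 + 0.0208507·853.55) / 0.0210618 = 851.508.

Posterior mean ≈ 851.508; posterior SD ≈ 6.891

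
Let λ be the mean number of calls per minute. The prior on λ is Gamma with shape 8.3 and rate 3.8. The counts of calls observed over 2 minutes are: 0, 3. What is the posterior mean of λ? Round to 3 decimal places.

Posterior mean ≈ 1.948

The Poisson likelihood adds the total count to the shape and the number of exposure periods to the rate. Here ∑xᵢ = 3 and n = 2, so shape 8.3→11.3 and rate 3.8→5.8.
E[λ | data] = 11.3/5.8 = 1.948.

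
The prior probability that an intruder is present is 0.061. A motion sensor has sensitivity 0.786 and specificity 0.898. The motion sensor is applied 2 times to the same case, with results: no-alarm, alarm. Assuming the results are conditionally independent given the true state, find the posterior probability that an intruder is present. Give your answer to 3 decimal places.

Posterior P(H) ≈ 0.107

With H the event that an intruder is present, the joint likelihood of the observed sequence is P(data|H) = 0.214·0.786 = 0.16820 and P(data|¬H) = 0.898·0.102 = 0.091596.
Bayes: P(H|data) = 0.061·0.16820 / (0.061·0.16820 + 0.939·0.091596) = 0.010260/0.096269 = 0.1066.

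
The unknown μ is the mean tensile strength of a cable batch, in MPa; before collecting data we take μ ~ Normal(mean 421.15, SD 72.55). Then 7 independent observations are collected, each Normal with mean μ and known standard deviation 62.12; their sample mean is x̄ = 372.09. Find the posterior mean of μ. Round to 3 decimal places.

Posterior mean ≈ 376.741

With known σ, the Normal prior is conjugate. Weight on the data is w = (n/σ²)/(n/σ² + 1/τ₀²) = 0.00181399/(0.00181399+0.00018999) = 0.90519.
Posterior mean = w·x̄ + (1−w)·μ₀ = 0.90519·372.09 + 0.094805·421.15 = 376.741.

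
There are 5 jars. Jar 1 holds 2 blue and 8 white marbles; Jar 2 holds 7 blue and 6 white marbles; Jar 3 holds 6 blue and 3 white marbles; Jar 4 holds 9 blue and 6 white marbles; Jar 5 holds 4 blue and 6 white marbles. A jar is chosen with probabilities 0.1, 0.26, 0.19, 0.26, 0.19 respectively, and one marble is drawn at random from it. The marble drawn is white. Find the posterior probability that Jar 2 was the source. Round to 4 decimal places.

P(white|Jar 1) = 0.8; P(white|Jar 2) = 0.4615; P(white|Jar 3) = 0.3333; P(white|Jar 4) = 0.4; P(white|Jar 5) = 0.6.
Prior × likelihood for each source: 0.1·0.8=0.08000, 0.26·0.4615=0.1200, 0.19·0.3333=0.06333, 0.26·0.4=0.1040, 0.19·0.6=0.1140. Summing gives P(white) = 0.48133.
P(Jar 2 | white) = 0.1200 / 0.48133 = 0.2493.

Posterior probability ≈ 0.2493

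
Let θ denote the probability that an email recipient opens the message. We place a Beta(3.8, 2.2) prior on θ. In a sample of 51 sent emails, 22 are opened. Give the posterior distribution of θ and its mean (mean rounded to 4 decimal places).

Posterior: Beta(25.8, 31.2); mean ≈ 0.4526

Observing 22 successes and 29 failures updates Beta(3.8, 2.2) by adding the success and failure counts to the two shape parameters: α = 3.8+22 = 25.8, β = 2.2+29 = 31.2.
E[θ | data] = 25.8/(25.8+31.2) = 0.4526.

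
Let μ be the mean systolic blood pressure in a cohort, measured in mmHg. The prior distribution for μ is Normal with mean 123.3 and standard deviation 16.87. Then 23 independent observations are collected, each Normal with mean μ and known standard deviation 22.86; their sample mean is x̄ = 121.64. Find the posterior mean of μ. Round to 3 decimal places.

Posterior mean ≈ 121.763

With known σ, the Normal prior is conjugate. Weight on the data is w = (n/σ²)/(n/σ² + 1/τ₀²) = 0.0440124/(0.0440124+0.00351374) = 0.92607.
Posterior mean = w·x̄ + (1−w)·μ₀ = 0.92607·121.64 + 0.073933·123.3 = 121.763.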